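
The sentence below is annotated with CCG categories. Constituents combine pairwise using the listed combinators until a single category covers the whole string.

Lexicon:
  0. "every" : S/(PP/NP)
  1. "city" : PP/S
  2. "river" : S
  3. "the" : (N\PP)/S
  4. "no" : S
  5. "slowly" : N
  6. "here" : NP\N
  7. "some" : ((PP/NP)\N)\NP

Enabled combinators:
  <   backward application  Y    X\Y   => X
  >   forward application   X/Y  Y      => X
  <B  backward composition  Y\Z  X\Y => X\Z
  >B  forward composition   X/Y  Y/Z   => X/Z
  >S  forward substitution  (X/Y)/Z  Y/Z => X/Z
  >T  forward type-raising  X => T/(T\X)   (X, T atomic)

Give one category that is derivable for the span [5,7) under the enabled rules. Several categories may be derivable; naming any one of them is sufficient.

NP

[0,8] S   >
  [0,1] "every" : S/(PP/NP)
  [1,8] PP/NP   <
    [1,5] N   <
      [1,3] PP   >
        [1,2] "city" : PP/S
        [2,3] "river" : S
      [3,5] N\PP   >
        [3,4] "the" : (N\PP)/S
        [4,5] "no" : S
    [5,8] (PP/NP)\N   <
      [5,7] NP   <
        [5,6] "slowly" : N
        [6,7] "here" : NP\N
      [7,8] "some" : ((PP/NP)\N)\NP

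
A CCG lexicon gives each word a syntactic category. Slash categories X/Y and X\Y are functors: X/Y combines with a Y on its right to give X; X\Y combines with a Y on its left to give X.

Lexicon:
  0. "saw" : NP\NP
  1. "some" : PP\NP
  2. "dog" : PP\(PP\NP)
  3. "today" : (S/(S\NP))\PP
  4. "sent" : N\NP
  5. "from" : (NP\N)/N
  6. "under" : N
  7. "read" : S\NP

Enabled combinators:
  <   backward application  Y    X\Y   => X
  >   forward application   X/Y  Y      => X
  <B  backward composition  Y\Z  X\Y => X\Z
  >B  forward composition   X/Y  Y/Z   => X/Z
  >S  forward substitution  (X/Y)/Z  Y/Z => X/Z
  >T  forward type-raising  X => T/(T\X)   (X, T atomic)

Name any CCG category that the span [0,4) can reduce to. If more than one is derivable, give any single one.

S/(S\NP)

[0,8] S   >
  [0,4] S/(S\NP)   <
    [0,3] PP   <
      [0,2] PP\NP   <B
        [0,1] "saw" : NP\NP
        [1,2] "some" : PP\NP
      [2,3] "dog" : PP\(PP\NP)
    [3,4] "today" : (S/(S\NP))\PP
  [4,8] S\NP   <B
    [4,7] NP\NP   <B
      [4,5] "sent" : N\NP
      [5,7] NP\N   >
        [5,6] "from" : (NP\N)/N
        [6,7] "under" : N
    [7,8] "read" : S\NP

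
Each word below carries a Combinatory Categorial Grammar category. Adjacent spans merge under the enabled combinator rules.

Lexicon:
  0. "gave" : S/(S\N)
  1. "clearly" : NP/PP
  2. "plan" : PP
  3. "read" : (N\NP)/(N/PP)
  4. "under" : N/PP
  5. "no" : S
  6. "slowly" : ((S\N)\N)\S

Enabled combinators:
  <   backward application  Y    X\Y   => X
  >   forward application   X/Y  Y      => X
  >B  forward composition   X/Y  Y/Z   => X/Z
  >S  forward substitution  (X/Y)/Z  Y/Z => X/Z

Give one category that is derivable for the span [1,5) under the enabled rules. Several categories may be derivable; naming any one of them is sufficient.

[0,7] S   >
  [0,1] "gave" : S/(S\N)
  [1,7] S\N   <
    [1,5] N   <
      [1,3] NP   >
        [1,2] "clearly" : NP/PP
        [2,3] "plan" : PP
      [3,5] N\NP   >
        [3,4] "read" : (N\NP)/(N/PP)
        [4,5] "under" : N/PP
    [5,7] (S\N)\N   <
      [5,6] "no" : S
      [6,7] "slowly" : ((S\N)\N)\S

N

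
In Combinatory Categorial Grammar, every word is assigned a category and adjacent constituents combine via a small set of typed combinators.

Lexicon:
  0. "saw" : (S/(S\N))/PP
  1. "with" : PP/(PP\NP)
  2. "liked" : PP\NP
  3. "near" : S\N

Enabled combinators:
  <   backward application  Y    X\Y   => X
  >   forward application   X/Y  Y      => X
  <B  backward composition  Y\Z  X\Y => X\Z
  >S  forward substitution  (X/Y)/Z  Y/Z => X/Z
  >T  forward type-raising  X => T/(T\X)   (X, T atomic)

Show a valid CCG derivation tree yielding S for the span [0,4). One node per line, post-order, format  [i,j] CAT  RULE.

[0,1] (S/(S\N))/PP  lex  "saw"
[1,2] PP/(PP\NP)  lex  "with"
[2,3] PP\NP  lex  "liked"
[1,3] PP  >  k=2
[0,3] S/(S\N)  >  k=1
[3,4] S\N  lex  "near"
[0,4] S  >  k=3

[0,4] S   >
  [0,3] S/(S\N)   >
    [0,1] "saw" : (S/(S\N))/PP
    [1,3] PP   >
      [1,2] "with" : PP/(PP\NP)
      [2,3] "liked" : PP\NP
  [3,4] "near" : S\N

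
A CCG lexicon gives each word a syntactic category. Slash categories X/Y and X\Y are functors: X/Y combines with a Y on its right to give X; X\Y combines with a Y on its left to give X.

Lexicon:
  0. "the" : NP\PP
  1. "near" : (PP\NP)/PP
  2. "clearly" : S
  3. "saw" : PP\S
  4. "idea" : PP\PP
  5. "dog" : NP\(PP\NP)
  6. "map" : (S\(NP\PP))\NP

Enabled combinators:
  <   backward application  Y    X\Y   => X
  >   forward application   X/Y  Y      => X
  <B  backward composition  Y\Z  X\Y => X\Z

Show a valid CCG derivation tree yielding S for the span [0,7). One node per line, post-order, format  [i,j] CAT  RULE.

[0,7] S   <
  [0,1] "the" : NP\PP
  [1,7] S\(NP\PP)   <
    [1,6] NP   <
      [1,5] PP\NP   <B
        [1,4] PP\NP   >
          [1,2] "near" : (PP\NP)/PP
          [2,4] PP   <
            [2,3] "clearly" : S
            [3,4] "saw" : PP\S
        [4,5] "idea" : PP\PP
      [5,6] "dog" : NP\(PP\NP)
    [6,7] "map" : (S\(NP\PP))\NP

[0,1] NP\PP  lex  "the"
[1,2] (PP\NP)/PP  lex  "near"
[2,3] S  lex  "clearly"
[3,4] PP\S  lex  "saw"
[2,4] PP  <  k=3
[1,4] PP\NP  >  k=2
[4,5] PP\PP  lex  "idea"
[1,5] PP\NP  <B  k=4
[5,6] NP\(PP\NP)  lex  "dog"
[1,6] NP  <  k=5
[6,7] (S\(NP\PP))\NP  lex  "map"
[1,7] S\(NP\PP)  <  k=6
[0,7] S  <  k=1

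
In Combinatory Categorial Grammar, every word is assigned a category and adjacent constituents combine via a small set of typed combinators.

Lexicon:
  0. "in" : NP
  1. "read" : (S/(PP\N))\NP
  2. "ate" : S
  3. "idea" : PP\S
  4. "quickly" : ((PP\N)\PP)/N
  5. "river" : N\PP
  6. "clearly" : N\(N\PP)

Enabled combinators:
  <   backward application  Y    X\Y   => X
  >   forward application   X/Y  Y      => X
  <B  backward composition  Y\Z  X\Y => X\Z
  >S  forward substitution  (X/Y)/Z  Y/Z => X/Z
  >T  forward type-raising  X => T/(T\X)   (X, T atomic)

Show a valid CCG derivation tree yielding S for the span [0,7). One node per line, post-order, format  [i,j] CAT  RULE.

[0,7] S   >
  [0,2] S/(PP\N)   <
    [0,1] "in" : NP
    [1,2] "read" : (S/(PP\N))\NP
  [2,7] PP\N   <
    [2,4] PP   >
      [2,3] PP/(PP\S)   >T
        [2,3] "ate" : S
      [3,4] "idea" : PP\S
    [4,7] (PP\N)\PP   >
      [4,5] "quickly" : ((PP\N)\PP)/N
      [5,7] N   <
        [5,6] "river" : N\PP
        [6,7] "clearly" : N\(N\PP)

[0,1] NP  lex  "in"
[1,2] (S/(PP\N))\NP  lex  "read"
[0,2] S/(PP\N)  <  k=1
[2,3] S  lex  "ate"
[2,3] PP/(PP\S)  >T
[3,4] PP\S  lex  "idea"
[2,4] PP  >  k=3
[4,5] ((PP\N)\PP)/N  lex  "quickly"
[5,6] N\PP  lex  "river"
[6,7] N\(N\PP)  lex  "clearly"
[5,7] N  <  k=6
[4,7] (PP\N)\PP  >  k=5
[2,7] PP\N  <  k=4
[0,7] S  >  k=2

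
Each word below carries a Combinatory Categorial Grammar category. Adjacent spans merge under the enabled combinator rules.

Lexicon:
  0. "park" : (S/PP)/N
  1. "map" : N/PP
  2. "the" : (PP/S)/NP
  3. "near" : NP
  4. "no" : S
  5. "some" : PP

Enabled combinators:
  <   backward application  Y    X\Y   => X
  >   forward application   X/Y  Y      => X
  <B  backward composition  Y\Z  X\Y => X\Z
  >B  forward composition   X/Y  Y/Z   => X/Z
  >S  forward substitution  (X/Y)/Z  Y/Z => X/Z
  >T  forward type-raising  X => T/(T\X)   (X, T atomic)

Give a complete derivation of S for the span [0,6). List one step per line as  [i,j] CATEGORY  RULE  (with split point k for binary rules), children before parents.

[0,1] (S/PP)/N  lex  "park"
[1,2] N/PP  lex  "map"
[2,3] (PP/S)/NP  lex  "the"
[3,4] NP  lex  "near"
[2,4] PP/S  >  k=3
[1,4] N/S  >B  k=2
[4,5] S  lex  "no"
[1,5] N  >  k=4
[0,5] S/PP  >  k=1
[5,6] PP  lex  "some"
[0,6] S  >  k=5

[0,6] S   >
  [0,5] S/PP   >
    [0,1] "park" : (S/PP)/N
    [1,5] N   >
      [1,4] N/S   >B
        [1,2] "map" : N/PP
        [2,4] PP/S   >
          [2,3] "the" : (PP/S)/NP
          [3,4] "near" : NP
      [4,5] "no" : S
  [5,6] "some" : PP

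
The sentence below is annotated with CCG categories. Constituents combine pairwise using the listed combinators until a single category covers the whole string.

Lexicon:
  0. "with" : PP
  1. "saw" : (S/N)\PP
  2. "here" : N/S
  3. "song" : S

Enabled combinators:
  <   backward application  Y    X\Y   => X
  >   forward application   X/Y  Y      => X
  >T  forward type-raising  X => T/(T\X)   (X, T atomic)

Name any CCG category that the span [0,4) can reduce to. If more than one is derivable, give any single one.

[0,4] S   >
  [0,2] S/N   <
    [0,1] "with" : PP
    [1,2] "saw" : (S/N)\PP
  [2,4] N   >
    [2,3] "here" : N/S
    [3,4] "song" : S

S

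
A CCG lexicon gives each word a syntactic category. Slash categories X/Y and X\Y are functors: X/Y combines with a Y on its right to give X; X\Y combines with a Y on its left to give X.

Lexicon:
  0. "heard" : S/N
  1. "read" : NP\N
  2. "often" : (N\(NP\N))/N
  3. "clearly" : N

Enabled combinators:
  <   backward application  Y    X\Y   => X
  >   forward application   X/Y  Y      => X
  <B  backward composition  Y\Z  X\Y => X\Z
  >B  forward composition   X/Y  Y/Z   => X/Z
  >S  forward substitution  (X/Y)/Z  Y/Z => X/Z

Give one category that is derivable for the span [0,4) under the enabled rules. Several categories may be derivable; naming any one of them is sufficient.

[0,4] S   >
  [0,1] "heard" : S/N
  [1,4] N   <
    [1,2] "read" : NP\N
    [2,4] N\(NP\N)   >
      [2,3] "often" : (N\(NP\N))/N
      [3,4] "clearly" : N

S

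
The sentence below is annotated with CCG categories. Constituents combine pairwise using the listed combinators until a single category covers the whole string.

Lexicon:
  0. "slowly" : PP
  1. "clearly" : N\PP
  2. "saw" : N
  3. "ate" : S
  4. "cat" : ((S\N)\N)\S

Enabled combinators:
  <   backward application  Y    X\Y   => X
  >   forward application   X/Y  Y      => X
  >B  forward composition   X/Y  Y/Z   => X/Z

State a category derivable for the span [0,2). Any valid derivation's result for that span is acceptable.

N

[0,5] S   <
  [0,2] N   <
    [0,1] "slowly" : PP
    [1,2] "clearly" : N\PP
  [2,5] S\N   <
    [2,3] "saw" : N
    [3,5] (S\N)\N   <
      [3,4] "ate" : S
      [4,5] "cat" : ((S\N)\N)\S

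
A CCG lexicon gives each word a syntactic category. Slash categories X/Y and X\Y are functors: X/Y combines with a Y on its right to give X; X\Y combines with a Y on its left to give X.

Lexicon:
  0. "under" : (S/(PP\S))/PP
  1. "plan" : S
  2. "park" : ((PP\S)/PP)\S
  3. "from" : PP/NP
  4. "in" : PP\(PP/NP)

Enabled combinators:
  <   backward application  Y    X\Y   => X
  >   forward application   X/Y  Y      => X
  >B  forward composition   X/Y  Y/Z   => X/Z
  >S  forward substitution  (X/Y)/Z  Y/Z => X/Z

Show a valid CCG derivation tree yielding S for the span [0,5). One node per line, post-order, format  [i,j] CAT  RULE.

[0,5] S   >
  [0,3] S/PP   >S
    [0,1] "under" : (S/(PP\S))/PP
    [1,3] (PP\S)/PP   <
      [1,2] "plan" : S
      [2,3] "park" : ((PP\S)/PP)\S
  [3,5] PP   <
    [3,4] "from" : PP/NP
    [4,5] "in" : PP\(PP/NP)

[0,1] (S/(PP\S))/PP  lex  "under"
[1,2] S  lex  "plan"
[2,3] ((PP\S)/PP)\S  lex  "park"
[1,3] (PP\S)/PP  <  k=2
[0,3] S/PP  >S  k=1
[3,4] PP/NP  lex  "from"
[4,5] PP\(PP/NP)  lex  "in"
[3,5] PP  <  k=4
[0,5] S  >  k=3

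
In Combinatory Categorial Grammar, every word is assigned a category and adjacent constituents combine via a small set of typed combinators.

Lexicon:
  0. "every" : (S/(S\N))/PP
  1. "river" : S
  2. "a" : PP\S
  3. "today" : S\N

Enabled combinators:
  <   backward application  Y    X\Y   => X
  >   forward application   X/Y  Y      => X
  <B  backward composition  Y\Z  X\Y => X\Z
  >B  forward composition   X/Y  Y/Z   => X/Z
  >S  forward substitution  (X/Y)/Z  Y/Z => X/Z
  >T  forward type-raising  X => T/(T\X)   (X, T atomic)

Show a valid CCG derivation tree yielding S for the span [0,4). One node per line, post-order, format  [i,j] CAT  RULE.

[0,1] (S/(S\N))/PP  lex  "every"
[1,2] S  lex  "river"
[1,2] PP/(PP\S)  >T
[2,3] PP\S  lex  "a"
[1,3] PP  >  k=2
[0,3] S/(S\N)  >  k=1
[3,4] S\N  lex  "today"
[0,4] S  >  k=3

[0,4] S   >
  [0,3] S/(S\N)   >
    [0,1] "every" : (S/(S\N))/PP
    [1,3] PP   >
      [1,2] PP/(PP\S)   >T
        [1,2] "river" : S
      [2,3] "a" : PP\S
  [3,4] "today" : S\N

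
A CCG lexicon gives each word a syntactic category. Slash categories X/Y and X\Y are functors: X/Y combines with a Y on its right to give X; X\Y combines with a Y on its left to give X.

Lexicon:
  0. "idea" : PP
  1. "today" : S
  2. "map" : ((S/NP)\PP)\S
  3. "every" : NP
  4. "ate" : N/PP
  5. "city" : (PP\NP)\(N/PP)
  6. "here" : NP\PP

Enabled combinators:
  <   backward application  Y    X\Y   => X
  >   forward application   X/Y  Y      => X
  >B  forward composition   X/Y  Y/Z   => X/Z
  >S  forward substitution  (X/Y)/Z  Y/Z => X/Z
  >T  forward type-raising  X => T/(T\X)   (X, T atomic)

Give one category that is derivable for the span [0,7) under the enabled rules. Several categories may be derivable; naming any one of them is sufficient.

S

[0,7] S   >
  [0,3] S/NP   <
    [0,1] "idea" : PP
    [1,3] (S/NP)\PP   <
      [1,2] "today" : S
      [2,3] "map" : ((S/NP)\PP)\S
  [3,7] NP   <
    [3,6] PP   <
      [3,4] "every" : NP
      [4,6] PP\NP   <
        [4,5] "ate" : N/PP
        [5,6] "city" : (PP\NP)\(N/PP)
    [6,7] "here" : NP\PP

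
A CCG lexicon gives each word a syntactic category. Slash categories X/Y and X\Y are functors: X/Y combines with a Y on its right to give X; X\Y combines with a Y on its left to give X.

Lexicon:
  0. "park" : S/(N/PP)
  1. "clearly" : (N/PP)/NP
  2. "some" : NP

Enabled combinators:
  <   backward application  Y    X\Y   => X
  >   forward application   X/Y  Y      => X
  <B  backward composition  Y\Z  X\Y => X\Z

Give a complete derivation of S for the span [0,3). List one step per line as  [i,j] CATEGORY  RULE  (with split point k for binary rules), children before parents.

[0,3] S   >
  [0,1] "park" : S/(N/PP)
  [1,3] N/PP   >
    [1,2] "clearly" : (N/PP)/NP
    [2,3] "some" : NP

[0,1] S/(N/PP)  lex  "park"
[1,2] (N/PP)/NP  lex  "clearly"
[2,3] NP  lex  "some"
[1,3] N/PP  >  k=2
[0,3] S  >  k=1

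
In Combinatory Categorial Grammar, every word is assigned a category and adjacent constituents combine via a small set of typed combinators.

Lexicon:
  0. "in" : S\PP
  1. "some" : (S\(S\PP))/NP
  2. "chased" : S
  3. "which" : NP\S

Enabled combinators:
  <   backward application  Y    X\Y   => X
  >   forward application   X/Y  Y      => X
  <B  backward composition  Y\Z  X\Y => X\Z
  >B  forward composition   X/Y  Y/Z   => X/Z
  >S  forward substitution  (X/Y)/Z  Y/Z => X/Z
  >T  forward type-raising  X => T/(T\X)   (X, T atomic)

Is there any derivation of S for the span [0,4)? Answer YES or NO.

[0,4] S   <
  [0,1] "in" : S\PP
  [1,4] S\(S\PP)   >
    [1,2] "some" : (S\(S\PP))/NP
    [2,4] NP   >
      [2,3] NP/(NP\S)   >T
        [2,3] "chased" : S
      [3,4] "which" : NP\S

YES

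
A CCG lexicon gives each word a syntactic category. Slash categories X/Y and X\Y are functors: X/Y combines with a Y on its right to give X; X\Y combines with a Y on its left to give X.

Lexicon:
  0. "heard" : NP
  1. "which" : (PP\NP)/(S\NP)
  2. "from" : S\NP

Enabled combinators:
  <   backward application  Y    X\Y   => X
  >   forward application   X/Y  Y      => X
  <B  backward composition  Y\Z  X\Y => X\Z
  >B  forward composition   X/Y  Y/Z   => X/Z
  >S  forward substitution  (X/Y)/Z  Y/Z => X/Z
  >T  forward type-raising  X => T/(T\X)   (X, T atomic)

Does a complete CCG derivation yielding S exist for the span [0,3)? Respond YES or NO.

NP (PP\NP)/(S\NP) S\NP
CKY chart[0,3] = {N/(N\PP), NP/(NP\PP), PP, PP/(PP\PP), S/(S\PP)}; S ∉ chart

NO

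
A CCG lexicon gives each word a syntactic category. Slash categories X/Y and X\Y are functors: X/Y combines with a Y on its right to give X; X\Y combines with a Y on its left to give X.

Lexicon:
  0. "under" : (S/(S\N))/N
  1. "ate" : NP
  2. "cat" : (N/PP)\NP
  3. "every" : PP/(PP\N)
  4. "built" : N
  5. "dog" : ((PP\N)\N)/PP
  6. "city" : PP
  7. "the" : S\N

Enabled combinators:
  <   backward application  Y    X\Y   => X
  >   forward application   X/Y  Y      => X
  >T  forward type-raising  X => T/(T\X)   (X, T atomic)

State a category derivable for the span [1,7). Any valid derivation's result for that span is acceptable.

N

[0,8] S   >
  [0,7] S/(S\N)   >
    [0,1] "under" : (S/(S\N))/N
    [1,7] N   >
      [1,3] N/PP   <
        [1,2] "ate" : NP
        [2,3] "cat" : (N/PP)\NP
      [3,7] PP   >
        [3,4] "every" : PP/(PP\N)
        [4,7] PP\N   <
          [4,5] "built" : N
          [5,7] (PP\N)\N   >
            [5,6] "dog" : ((PP\N)\N)/PP
            [6,7] "city" : PP
  [7,8] "the" : S\N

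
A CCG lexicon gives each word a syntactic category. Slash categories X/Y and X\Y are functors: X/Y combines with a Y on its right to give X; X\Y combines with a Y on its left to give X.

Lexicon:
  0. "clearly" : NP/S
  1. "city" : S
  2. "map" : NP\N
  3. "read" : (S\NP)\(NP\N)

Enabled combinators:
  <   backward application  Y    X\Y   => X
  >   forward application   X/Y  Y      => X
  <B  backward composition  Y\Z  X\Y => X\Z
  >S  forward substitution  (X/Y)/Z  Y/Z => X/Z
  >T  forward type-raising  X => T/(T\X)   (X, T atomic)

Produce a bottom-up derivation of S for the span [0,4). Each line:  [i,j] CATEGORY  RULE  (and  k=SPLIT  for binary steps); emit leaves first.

[0,1] NP/S  lex  "clearly"
[1,2] S  lex  "city"
[0,2] NP  >  k=1
[2,3] NP\N  lex  "map"
[3,4] (S\NP)\(NP\N)  lex  "read"
[2,4] S\NP  <  k=3
[0,4] S  <  k=2

[0,4] S   <
  [0,2] NP   >
    [0,1] "clearly" : NP/S
    [1,2] "city" : S
  [2,4] S\NP   <
    [2,3] "map" : NP\N
    [3,4] "read" : (S\NP)\(NP\N)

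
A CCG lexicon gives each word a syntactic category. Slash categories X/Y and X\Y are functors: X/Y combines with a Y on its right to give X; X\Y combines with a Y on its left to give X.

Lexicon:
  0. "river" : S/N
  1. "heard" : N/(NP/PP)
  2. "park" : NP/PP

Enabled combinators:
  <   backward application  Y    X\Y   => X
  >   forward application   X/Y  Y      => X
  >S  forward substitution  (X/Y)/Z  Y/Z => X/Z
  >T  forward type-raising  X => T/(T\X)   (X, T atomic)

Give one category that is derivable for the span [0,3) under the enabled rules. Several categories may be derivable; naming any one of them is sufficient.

[0,3] S   >
  [0,1] "river" : S/N
  [1,3] N   >
    [1,2] "heard" : N/(NP/PP)
    [2,3] "park" : NP/PP

S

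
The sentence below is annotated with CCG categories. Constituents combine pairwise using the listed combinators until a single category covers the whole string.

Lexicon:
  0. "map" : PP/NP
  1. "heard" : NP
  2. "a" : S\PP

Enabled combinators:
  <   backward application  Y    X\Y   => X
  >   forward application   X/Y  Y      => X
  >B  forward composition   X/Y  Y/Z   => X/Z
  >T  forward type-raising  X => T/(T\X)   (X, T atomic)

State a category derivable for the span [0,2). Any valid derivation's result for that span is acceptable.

PP

[0,3] S   <
  [0,2] PP   >
    [0,1] "map" : PP/NP
    [1,2] "heard" : NP
  [2,3] "a" : S\PP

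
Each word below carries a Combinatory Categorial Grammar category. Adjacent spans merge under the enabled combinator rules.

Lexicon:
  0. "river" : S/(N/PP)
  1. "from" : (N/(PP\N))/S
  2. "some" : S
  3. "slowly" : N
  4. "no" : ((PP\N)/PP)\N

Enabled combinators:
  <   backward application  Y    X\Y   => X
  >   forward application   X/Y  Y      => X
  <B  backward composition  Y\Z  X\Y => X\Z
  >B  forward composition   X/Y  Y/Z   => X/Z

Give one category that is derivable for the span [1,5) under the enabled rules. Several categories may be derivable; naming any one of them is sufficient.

N/PP

[0,5] S   >
  [0,1] "river" : S/(N/PP)
  [1,5] N/PP   >B
    [1,3] N/(PP\N)   >
      [1,2] "from" : (N/(PP\N))/S
      [2,3] "some" : S
    [3,5] (PP\N)/PP   <
      [3,4] "slowly" : N
      [4,5] "no" : ((PP\N)/PP)\N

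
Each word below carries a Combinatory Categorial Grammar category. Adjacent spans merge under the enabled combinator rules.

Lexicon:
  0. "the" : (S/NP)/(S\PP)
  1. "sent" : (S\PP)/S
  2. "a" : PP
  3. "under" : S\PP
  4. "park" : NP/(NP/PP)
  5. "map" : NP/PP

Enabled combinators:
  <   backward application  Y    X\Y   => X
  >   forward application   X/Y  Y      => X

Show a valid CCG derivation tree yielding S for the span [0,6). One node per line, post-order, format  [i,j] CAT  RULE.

[0,1] (S/NP)/(S\PP)  lex  "the"
[1,2] (S\PP)/S  lex  "sent"
[2,3] PP  lex  "a"
[3,4] S\PP  lex  "under"
[2,4] S  <  k=3
[1,4] S\PP  >  k=2
[0,4] S/NP  >  k=1
[4,5] NP/(NP/PP)  lex  "park"
[5,6] NP/PP  lex  "map"
[4,6] NP  >  k=5
[0,6] S  >  k=4

[0,6] S   >
  [0,4] S/NP   >
    [0,1] "the" : (S/NP)/(S\PP)
    [1,4] S\PP   >
      [1,2] "sent" : (S\PP)/S
      [2,4] S   <
        [2,3] "a" : PP
        [3,4] "under" : S\PP
  [4,6] NP   >
    [4,5] "park" : NP/(NP/PP)
    [5,6] "map" : NP/PP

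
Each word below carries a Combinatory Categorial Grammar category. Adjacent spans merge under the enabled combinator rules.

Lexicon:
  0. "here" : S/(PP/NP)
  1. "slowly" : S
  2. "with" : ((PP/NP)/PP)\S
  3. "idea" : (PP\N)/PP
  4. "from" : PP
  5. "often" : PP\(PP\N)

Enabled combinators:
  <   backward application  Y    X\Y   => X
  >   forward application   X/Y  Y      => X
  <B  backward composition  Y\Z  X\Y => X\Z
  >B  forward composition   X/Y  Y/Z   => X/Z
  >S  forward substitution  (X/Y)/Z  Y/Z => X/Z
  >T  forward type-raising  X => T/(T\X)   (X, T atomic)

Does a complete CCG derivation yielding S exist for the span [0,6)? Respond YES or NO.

[0,6] S   >
  [0,3] S/PP   >B
    [0,1] "here" : S/(PP/NP)
    [1,3] (PP/NP)/PP   <
      [1,2] "slowly" : S
      [2,3] "with" : ((PP/NP)/PP)\S
  [3,6] PP   <
    [3,5] PP\N   >
      [3,4] "idea" : (PP\N)/PP
      [4,5] "from" : PP
    [5,6] "often" : PP\(PP\N)

YES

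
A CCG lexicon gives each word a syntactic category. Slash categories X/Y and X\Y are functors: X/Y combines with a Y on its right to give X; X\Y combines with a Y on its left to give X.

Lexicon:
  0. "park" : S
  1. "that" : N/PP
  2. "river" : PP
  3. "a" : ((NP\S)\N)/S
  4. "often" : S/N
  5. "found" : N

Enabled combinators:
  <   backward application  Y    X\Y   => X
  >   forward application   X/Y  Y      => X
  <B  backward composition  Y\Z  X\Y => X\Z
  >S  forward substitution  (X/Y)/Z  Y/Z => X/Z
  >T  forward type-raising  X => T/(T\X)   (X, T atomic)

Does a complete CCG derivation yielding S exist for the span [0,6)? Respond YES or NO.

NO

S N/PP PP ((NP\S)\N)/S S/N N
CKY chart[0,6] = {N/(N\NP), NP, NP/(NP\NP), PP/(PP\NP), S/(S\NP)}; S ∉ chart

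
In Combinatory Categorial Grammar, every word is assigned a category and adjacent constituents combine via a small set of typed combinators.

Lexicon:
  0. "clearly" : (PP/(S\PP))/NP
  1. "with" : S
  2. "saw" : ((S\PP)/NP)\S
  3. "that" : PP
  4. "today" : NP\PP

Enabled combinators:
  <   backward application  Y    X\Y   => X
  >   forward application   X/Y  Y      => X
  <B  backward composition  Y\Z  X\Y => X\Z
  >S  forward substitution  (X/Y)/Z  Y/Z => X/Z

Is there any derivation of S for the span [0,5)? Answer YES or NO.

NO

(PP/(S\PP))/NP S ((S\PP)/NP)\S PP NP\PP
CKY chart[0,5] = {PP}; S ∉ chart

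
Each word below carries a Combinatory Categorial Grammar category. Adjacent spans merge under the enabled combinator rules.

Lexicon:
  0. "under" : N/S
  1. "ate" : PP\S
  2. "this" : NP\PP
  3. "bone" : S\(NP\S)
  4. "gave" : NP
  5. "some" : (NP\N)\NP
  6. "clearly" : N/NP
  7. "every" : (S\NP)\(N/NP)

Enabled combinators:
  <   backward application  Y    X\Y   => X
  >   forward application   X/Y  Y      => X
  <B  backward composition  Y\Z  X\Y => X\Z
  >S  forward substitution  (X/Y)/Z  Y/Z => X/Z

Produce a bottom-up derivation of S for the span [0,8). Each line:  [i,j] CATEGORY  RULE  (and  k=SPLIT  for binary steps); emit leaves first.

[0,1] N/S  lex  "under"
[1,2] PP\S  lex  "ate"
[2,3] NP\PP  lex  "this"
[1,3] NP\S  <B  k=2
[3,4] S\(NP\S)  lex  "bone"
[1,4] S  <  k=3
[0,4] N  >  k=1
[4,5] NP  lex  "gave"
[5,6] (NP\N)\NP  lex  "some"
[4,6] NP\N  <  k=5
[6,7] N/NP  lex  "clearly"
[7,8] (S\NP)\(N/NP)  lex  "every"
[6,8] S\NP  <  k=7
[4,8] S\N  <B  k=6
[0,8] S  <  k=4

[0,8] S   <
  [0,4] N   >
    [0,1] "under" : N/S
    [1,4] S   <
      [1,3] NP\S   <B
        [1,2] "ate" : PP\S
        [2,3] "this" : NP\PP
      [3,4] "bone" : S\(NP\S)
  [4,8] S\N   <B
    [4,6] NP\N   <
      [4,5] "gave" : NP
      [5,6] "some" : (NP\N)\NP
    [6,8] S\NP   <
      [6,7] "clearly" : N/NP
      [7,8] "every" : (S\NP)\(N/NP)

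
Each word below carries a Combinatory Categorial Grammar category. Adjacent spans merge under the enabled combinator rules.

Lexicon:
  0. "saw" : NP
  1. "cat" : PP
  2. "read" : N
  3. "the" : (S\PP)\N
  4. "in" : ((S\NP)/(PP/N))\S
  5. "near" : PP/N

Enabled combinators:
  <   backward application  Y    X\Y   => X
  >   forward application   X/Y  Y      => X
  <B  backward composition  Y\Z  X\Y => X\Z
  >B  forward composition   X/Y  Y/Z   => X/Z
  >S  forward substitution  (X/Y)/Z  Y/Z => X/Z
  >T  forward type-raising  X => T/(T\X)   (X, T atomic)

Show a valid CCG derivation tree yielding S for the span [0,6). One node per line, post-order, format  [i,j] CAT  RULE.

[0,6] S   <
  [0,1] "saw" : NP
  [1,6] S\NP   >
    [1,5] (S\NP)/(PP/N)   <
      [1,4] S   >
        [1,2] S/(S\PP)   >T
          [1,2] "cat" : PP
        [2,4] S\PP   <
          [2,3] "read" : N
          [3,4] "the" : (S\PP)\N
      [4,5] "in" : ((S\NP)/(PP/N))\S
    [5,6] "near" : PP/N

[0,1] NP  lex  "saw"
[1,2] PP  lex  "cat"
[1,2] S/(S\PP)  >T
[2,3] N  lex  "read"
[3,4] (S\PP)\N  lex  "the"
[2,4] S\PP  <  k=3
[1,4] S  >  k=2
[4,5] ((S\NP)/(PP/N))\S  lex  "in"
[1,5] (S\NP)/(PP/N)  <  k=4
[5,6] PP/N  lex  "near"
[1,6] S\NP  >  k=5
[0,6] S  <  k=1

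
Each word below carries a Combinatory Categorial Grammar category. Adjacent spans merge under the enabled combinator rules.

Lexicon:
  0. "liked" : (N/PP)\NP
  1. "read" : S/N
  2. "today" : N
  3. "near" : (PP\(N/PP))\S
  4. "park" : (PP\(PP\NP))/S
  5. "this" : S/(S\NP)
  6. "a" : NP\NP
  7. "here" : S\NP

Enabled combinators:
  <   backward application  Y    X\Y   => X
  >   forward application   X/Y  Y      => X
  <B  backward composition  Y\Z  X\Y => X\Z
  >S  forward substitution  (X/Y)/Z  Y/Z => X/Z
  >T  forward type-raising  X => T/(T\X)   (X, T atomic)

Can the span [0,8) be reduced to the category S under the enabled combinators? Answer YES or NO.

NO

(N/PP)\NP S/N N (PP\(N/PP))\S (PP\(PP\NP))/S S/(S\NP) NP\NP S\NP
CKY chart[0,8] = {N/(N\PP), NP/(NP\PP), PP, PP/(PP\PP), S/(S\PP)}; S ∉ chart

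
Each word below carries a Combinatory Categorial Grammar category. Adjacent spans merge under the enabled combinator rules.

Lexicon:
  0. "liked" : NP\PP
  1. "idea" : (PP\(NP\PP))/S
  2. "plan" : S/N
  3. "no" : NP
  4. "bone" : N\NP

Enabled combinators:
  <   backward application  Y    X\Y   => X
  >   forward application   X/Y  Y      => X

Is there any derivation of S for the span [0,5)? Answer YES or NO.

NO

NP\PP (PP\(NP\PP))/S S/N NP N\NP
CKY chart[0,5] = {PP}; S ∉ chart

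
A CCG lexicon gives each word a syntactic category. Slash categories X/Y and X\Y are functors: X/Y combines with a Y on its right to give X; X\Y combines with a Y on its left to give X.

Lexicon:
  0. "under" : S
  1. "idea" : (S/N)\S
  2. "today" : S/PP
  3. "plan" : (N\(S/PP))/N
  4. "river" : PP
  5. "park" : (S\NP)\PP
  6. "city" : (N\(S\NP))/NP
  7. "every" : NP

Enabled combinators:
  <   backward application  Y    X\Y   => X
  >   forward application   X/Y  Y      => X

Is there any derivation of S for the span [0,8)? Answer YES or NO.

[0,8] S   >
  [0,2] S/N   <
    [0,1] "under" : S
    [1,2] "idea" : (S/N)\S
  [2,8] N   <
    [2,3] "today" : S/PP
    [3,8] N\(S/PP)   >
      [3,4] "plan" : (N\(S/PP))/N
      [4,8] N   <
        [4,6] S\NP   <
          [4,5] "river" : PP
          [5,6] "park" : (S\NP)\PP
        [6,8] N\(S\NP)   >
          [6,7] "city" : (N\(S\NP))/NP
          [7,8] "every" : NP

YES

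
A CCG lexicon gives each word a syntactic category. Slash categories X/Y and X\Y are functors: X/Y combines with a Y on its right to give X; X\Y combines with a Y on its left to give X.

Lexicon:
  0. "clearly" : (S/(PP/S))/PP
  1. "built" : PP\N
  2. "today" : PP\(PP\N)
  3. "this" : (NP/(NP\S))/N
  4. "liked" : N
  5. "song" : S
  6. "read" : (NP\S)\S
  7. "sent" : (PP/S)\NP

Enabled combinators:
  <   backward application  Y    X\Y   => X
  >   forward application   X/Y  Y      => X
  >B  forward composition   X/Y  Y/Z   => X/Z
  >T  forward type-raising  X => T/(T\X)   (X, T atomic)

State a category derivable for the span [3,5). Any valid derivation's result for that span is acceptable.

[0,8] S   >
  [0,3] S/(PP/S)   >
    [0,1] "clearly" : (S/(PP/S))/PP
    [1,3] PP   <
      [1,2] "built" : PP\N
      [2,3] "today" : PP\(PP\N)
  [3,8] PP/S   <
    [3,7] NP   >
      [3,5] NP/(NP\S)   >
        [3,4] "this" : (NP/(NP\S))/N
        [4,5] "liked" : N
      [5,7] NP\S   <
        [5,6] "song" : S
        [6,7] "read" : (NP\S)\S
    [7,8] "sent" : (PP/S)\NP

NP/(NP\S)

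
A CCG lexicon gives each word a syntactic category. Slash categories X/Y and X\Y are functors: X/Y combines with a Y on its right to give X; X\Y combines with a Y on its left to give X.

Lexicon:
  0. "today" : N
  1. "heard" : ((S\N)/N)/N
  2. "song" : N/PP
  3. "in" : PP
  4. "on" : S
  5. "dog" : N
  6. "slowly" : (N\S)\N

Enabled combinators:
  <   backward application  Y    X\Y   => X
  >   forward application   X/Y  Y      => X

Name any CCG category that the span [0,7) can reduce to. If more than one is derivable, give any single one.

[0,7] S   <
  [0,1] "today" : N
  [1,7] S\N   >
    [1,4] (S\N)/N   >
      [1,2] "heard" : ((S\N)/N)/N
      [2,4] N   >
        [2,3] "song" : N/PP
        [3,4] "in" : PP
    [4,7] N   <
      [4,5] "on" : S
      [5,7] N\S   <
        [5,6] "dog" : N
        [6,7] "slowly" : (N\S)\N

S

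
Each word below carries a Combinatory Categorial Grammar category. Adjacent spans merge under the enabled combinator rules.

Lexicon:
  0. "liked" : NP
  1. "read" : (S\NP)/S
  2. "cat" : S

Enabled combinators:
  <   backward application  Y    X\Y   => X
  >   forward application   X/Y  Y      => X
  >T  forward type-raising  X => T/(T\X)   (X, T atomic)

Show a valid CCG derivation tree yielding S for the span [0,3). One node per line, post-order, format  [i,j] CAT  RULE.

[0,1] NP  lex  "liked"
[1,2] (S\NP)/S  lex  "read"
[2,3] S  lex  "cat"
[1,3] S\NP  >  k=2
[0,3] S  <  k=1

[0,3] S   <
  [0,1] "liked" : NP
  [1,3] S\NP   >
    [1,2] "read" : (S\NP)/S
    [2,3] "cat" : S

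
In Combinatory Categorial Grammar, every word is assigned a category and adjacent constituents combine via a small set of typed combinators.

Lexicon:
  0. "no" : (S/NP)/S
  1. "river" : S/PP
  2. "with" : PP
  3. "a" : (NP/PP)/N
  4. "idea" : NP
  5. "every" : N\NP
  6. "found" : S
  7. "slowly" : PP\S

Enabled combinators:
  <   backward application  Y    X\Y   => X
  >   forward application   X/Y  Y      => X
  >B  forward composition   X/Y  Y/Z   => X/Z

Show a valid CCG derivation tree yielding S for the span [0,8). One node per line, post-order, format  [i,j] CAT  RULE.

[0,1] (S/NP)/S  lex  "no"
[1,2] S/PP  lex  "river"
[2,3] PP  lex  "with"
[1,3] S  >  k=2
[0,3] S/NP  >  k=1
[3,4] (NP/PP)/N  lex  "a"
[4,5] NP  lex  "idea"
[5,6] N\NP  lex  "every"
[4,6] N  <  k=5
[3,6] NP/PP  >  k=4
[0,6] S/PP  >B  k=3
[6,7] S  lex  "found"
[7,8] PP\S  lex  "slowly"
[6,8] PP  <  k=7
[0,8] S  >  k=6

[0,8] S   >
  [0,6] S/PP   >B
    [0,3] S/NP   >
      [0,1] "no" : (S/NP)/S
      [1,3] S   >
        [1,2] "river" : S/PP
        [2,3] "with" : PP
    [3,6] NP/PP   >
      [3,4] "a" : (NP/PP)/N
      [4,6] N   <
        [4,5] "idea" : NP
        [5,6] "every" : N\NP
  [6,8] PP   <
    [6,7] "found" : S
    [7,8] "slowly" : PP\S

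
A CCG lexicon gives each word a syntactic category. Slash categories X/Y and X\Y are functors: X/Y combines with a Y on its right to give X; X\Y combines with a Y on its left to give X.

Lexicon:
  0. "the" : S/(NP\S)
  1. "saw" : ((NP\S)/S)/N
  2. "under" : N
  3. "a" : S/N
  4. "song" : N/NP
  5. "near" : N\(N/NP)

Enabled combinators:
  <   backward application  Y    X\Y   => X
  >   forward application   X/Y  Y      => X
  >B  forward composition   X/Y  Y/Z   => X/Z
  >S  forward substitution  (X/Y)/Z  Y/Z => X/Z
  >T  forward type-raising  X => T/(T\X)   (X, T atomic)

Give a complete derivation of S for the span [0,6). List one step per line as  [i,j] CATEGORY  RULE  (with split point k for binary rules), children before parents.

[0,6] S   >
  [0,1] "the" : S/(NP\S)
  [1,6] NP\S   >
    [1,3] (NP\S)/S   >
      [1,2] "saw" : ((NP\S)/S)/N
      [2,3] "under" : N
    [3,6] S   >
      [3,4] "a" : S/N
      [4,6] N   <
        [4,5] "song" : N/NP
        [5,6] "near" : N\(N/NP)

[0,1] S/(NP\S)  lex  "the"
[1,2] ((NP\S)/S)/N  lex  "saw"
[2,3] N  lex  "under"
[1,3] (NP\S)/S  >  k=2
[3,4] S/N  lex  "a"
[4,5] N/NP  lex  "song"
[5,6] N\(N/NP)  lex  "near"
[4,6] N  <  k=5
[3,6] S  >  k=4
[1,6] NP\S  >  k=3
[0,6] S  >  k=1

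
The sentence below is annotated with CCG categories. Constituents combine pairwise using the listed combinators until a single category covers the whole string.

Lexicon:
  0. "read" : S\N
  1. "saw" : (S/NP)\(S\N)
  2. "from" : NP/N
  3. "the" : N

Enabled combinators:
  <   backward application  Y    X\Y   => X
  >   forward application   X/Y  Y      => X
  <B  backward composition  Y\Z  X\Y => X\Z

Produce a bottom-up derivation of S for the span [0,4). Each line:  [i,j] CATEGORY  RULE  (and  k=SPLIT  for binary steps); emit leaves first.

[0,4] S   >
  [0,2] S/NP   <
    [0,1] "read" : S\N
    [1,2] "saw" : (S/NP)\(S\N)
  [2,4] NP   >
    [2,3] "from" : NP/N
    [3,4] "the" : N

[0,1] S\N  lex  "read"
[1,2] (S/NP)\(S\N)  lex  "saw"
[0,2] S/NP  <  k=1
[2,3] NP/N  lex  "from"
[3,4] N  lex  "the"
[2,4] NP  >  k=3
[0,4] S  >  k=2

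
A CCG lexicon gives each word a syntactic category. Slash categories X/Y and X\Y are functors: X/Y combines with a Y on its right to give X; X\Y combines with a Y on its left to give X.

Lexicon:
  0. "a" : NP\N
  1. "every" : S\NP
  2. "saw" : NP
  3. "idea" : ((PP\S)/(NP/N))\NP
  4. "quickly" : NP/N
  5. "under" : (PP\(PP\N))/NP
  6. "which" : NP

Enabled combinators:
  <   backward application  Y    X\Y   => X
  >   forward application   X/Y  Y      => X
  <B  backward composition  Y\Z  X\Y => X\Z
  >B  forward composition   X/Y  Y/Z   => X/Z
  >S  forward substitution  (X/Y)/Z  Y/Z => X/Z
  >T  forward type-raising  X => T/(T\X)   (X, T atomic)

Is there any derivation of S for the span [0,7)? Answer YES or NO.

NP\N S\NP NP ((PP\S)/(NP/N))\NP NP/N (PP\(PP\N))/NP NP
CKY chart[0,7] = {N/(N\PP), NP/(NP\PP), PP, PP/(PP\PP), S/(S\PP)}; S ∉ chart

NO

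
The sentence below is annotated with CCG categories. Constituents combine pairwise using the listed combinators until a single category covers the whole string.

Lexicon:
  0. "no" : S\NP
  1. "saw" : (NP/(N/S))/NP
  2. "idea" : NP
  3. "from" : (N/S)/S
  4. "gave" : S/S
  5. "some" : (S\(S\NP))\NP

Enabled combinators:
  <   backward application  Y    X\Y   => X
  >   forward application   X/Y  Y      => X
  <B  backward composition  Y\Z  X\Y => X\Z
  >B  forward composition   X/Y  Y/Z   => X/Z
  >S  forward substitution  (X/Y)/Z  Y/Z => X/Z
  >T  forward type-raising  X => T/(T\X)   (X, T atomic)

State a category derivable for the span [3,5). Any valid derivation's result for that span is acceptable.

[0,6] S   <
  [0,1] "no" : S\NP
  [1,6] S\(S\NP)   <
    [1,5] NP   >
      [1,3] NP/(N/S)   >
        [1,2] "saw" : (NP/(N/S))/NP
        [2,3] "idea" : NP
      [3,5] N/S   >S
        [3,4] "from" : (N/S)/S
        [4,5] "gave" : S/S
    [5,6] "some" : (S\(S\NP))\NP

N/S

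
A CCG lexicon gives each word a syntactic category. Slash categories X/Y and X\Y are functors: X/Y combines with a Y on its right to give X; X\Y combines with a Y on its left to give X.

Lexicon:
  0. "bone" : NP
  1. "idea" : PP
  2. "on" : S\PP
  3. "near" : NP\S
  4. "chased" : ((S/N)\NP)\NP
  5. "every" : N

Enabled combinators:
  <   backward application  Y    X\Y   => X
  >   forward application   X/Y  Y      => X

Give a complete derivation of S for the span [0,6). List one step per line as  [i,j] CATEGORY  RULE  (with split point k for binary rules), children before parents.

[0,6] S   >
  [0,5] S/N   <
    [0,1] "bone" : NP
    [1,5] (S/N)\NP   <
      [1,4] NP   <
        [1,3] S   <
          [1,2] "idea" : PP
          [2,3] "on" : S\PP
        [3,4] "near" : NP\S
      [4,5] "chased" : ((S/N)\NP)\NP
  [5,6] "every" : N

[0,1] NP  lex  "bone"
[1,2] PP  lex  "idea"
[2,3] S\PP  lex  "on"
[1,3] S  <  k=2
[3,4] NP\S  lex  "near"
[1,4] NP  <  k=3
[4,5] ((S/N)\NP)\NP  lex  "chased"
[1,5] (S/N)\NP  <  k=4
[0,5] S/N  <  k=1
[5,6] N  lex  "every"
[0,6] S  >  k=5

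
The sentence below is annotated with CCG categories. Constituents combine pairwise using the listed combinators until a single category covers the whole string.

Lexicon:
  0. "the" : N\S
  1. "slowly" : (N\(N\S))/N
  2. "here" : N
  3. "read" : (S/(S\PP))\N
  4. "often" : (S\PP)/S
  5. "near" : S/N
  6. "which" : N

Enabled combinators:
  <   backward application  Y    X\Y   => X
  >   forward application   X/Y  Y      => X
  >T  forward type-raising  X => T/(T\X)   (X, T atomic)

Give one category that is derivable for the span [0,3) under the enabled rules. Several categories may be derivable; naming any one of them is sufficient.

N

[0,7] S   >
  [0,4] S/(S\PP)   <
    [0,3] N   <
      [0,1] "the" : N\S
      [1,3] N\(N\S)   >
        [1,2] "slowly" : (N\(N\S))/N
        [2,3] "here" : N
    [3,4] "read" : (S/(S\PP))\N
  [4,7] S\PP   >
    [4,5] "often" : (S\PP)/S
    [5,7] S   >
      [5,6] "near" : S/N
      [6,7] "which" : N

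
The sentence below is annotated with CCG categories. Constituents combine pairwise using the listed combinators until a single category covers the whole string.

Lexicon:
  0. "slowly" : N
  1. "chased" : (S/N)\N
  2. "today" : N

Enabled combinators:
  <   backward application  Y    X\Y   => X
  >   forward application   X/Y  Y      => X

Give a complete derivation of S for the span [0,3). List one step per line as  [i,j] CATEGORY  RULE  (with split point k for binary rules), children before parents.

[0,1] N  lex  "slowly"
[1,2] (S/N)\N  lex  "chased"
[0,2] S/N  <  k=1
[2,3] N  lex  "today"
[0,3] S  >  k=2

[0,3] S   >
  [0,2] S/N   <
    [0,1] "slowly" : N
    [1,2] "chased" : (S/N)\N
  [2,3] "today" : N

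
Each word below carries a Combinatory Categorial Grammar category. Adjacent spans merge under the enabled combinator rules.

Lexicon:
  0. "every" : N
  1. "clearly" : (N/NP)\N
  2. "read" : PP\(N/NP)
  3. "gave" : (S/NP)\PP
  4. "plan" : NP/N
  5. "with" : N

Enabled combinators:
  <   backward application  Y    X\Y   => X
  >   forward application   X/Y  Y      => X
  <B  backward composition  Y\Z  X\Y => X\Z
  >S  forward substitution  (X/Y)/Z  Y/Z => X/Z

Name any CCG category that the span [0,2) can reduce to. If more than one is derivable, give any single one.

N/NP

[0,6] S   >
  [0,4] S/NP   <
    [0,3] PP   <
      [0,2] N/NP   <
        [0,1] "every" : N
        [1,2] "clearly" : (N/NP)\N
      [2,3] "read" : PP\(N/NP)
    [3,4] "gave" : (S/NP)\PP
  [4,6] NP   >
    [4,5] "plan" : NP/N
    [5,6] "with" : N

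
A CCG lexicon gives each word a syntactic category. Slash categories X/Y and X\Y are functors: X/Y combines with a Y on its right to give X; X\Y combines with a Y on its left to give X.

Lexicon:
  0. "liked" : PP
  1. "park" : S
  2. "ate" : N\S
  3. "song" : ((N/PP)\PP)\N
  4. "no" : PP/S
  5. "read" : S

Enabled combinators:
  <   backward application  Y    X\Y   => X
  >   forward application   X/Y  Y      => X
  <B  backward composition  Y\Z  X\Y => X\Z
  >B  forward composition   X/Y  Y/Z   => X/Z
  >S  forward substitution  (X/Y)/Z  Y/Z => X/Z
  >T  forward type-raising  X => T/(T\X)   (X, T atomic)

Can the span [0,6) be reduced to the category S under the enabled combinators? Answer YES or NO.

NO

PP S N\S ((N/PP)\PP)\N PP/S S
CKY chart[0,6] = {N, N/(N\N), N/(PP\PP), N/(S\S), NP/(NP\N), PP/(PP\N), S/(S\N)}; S ∉ chart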